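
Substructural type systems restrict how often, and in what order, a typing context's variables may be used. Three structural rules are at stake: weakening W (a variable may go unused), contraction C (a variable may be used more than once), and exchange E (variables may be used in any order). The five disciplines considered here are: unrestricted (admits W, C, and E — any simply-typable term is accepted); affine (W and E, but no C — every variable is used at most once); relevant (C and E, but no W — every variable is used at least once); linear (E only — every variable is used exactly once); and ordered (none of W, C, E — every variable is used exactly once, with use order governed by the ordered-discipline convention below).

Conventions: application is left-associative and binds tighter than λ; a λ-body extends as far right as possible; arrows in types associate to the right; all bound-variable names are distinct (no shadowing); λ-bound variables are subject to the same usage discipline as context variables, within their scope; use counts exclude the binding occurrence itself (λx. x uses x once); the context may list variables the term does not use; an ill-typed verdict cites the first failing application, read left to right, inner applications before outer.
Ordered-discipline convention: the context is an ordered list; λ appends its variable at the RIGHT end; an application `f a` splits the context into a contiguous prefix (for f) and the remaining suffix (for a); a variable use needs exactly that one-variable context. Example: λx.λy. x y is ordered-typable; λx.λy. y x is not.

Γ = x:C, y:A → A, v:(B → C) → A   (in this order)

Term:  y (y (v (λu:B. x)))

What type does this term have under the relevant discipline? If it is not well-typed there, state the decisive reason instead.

not well-typed under relevant — u never used (weakening)
use counts: x=1, y=2, v=1, u (λ-bound)=0
left-to-right use order: y, y, v, x
typing: ✓ — A
across the five disciplines: ordered ✗ · linear ✗ · affine ✗ · relevant ✗ · unrestricted ✓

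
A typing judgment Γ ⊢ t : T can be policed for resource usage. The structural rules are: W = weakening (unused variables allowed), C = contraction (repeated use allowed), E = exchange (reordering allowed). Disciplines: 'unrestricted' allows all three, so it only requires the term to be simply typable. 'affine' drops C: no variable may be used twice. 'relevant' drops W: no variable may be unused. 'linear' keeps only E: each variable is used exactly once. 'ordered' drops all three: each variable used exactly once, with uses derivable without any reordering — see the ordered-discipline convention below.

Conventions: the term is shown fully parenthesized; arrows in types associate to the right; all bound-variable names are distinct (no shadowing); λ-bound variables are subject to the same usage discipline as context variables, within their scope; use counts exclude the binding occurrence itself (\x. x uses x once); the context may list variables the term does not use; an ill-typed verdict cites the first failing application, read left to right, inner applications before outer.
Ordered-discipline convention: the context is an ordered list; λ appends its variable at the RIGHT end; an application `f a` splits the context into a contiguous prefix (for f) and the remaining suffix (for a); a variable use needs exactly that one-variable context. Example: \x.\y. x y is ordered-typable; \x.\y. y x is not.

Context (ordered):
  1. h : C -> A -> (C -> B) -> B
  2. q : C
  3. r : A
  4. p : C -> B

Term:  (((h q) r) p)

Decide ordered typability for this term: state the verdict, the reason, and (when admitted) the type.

yes — single-use (h, q, r, p), ordered derivation ok; term : B
variable uses: h: 1, q: 1, r: 1, p: 1
uses in reading order: h, q, r, p
typing: well-typed — term : B
summary: ordered ✓; linear ✓; affine ✓; relevant ✓; unrestricted ✓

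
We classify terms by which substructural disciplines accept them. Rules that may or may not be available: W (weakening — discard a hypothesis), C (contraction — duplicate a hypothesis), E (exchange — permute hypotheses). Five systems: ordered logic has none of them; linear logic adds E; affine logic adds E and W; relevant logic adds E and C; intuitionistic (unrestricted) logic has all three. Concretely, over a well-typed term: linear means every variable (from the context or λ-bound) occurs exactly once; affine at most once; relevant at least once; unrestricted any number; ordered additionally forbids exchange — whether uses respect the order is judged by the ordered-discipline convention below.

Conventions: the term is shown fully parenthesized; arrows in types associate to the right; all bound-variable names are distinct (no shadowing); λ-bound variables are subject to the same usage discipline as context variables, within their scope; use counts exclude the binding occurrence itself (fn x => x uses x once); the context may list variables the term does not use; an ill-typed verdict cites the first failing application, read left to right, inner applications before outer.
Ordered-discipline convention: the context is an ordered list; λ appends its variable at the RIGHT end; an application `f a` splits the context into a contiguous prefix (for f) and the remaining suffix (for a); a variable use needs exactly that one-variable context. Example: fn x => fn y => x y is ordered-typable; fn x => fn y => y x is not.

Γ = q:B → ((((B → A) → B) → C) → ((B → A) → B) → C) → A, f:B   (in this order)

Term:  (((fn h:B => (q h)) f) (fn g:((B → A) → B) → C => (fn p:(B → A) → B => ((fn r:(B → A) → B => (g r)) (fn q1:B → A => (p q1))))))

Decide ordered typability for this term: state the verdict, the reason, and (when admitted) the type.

yes — one use each (q, f, h, g, p, r, q1); ordered split holds; term : A
use counts: q: 1×, f: 1×, h (λ-bound): 1×, g (λ-bound): 1×, p (λ-bound): 1×, r (λ-bound): 1×, q1 (λ-bound): 1×
order of uses: q, h, f, g, r, p, q1
typing: well-typed at A
across the five disciplines: ordered ✓, linear ✓, affine ✓, relevant ✓, unrestricted ✓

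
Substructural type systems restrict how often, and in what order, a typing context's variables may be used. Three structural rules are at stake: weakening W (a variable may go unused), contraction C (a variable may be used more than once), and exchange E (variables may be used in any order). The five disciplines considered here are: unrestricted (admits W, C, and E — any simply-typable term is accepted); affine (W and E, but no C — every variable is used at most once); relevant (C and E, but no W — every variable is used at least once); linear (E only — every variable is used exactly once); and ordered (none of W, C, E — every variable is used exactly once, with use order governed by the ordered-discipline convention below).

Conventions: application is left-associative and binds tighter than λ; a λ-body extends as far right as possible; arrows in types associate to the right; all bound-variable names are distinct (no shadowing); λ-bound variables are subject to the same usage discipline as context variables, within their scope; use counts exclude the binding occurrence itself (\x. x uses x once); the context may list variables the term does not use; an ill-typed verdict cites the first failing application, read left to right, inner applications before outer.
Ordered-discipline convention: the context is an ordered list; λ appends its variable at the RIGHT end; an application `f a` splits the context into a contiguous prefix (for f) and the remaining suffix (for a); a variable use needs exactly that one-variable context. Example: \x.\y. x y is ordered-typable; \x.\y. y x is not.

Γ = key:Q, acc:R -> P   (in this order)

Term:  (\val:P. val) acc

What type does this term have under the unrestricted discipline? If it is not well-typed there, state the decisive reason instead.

not well-typed under unrestricted — the type mismatch rejects it
variable uses: key: 0; acc: 1; val (λ-bound): 1
uses in reading order: val, acc
typing: ill-typed: an argument R -> P mismatches the expected P
all disciplines: ordered ✗ · linear ✗ · affine ✗ · relevant ✗ · unrestricted ✗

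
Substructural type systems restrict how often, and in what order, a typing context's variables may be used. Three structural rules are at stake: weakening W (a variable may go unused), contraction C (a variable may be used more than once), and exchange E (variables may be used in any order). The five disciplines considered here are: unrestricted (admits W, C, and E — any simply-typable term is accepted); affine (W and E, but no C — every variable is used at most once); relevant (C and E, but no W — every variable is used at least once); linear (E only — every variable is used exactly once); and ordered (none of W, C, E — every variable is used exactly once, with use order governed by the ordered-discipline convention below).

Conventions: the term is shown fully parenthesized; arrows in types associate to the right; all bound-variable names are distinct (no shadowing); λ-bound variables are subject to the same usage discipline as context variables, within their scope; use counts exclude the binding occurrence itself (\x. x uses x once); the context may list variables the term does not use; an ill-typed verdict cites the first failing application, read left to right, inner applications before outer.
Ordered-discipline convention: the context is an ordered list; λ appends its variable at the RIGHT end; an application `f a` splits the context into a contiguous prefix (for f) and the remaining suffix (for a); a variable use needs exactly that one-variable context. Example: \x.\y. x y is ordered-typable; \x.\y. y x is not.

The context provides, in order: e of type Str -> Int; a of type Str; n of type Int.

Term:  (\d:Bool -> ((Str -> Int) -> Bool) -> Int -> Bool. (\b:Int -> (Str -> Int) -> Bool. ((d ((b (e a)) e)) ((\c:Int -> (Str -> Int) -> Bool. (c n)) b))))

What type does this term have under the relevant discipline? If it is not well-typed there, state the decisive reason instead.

term : (Bool -> ((Str -> Int) -> Bool) -> Int -> Bool) -> (Int -> (Str -> Int) -> Bool) -> Int -> Bool
usage: e ×2, a ×1, n ×1, d (bound) ×1, b (bound) ×2, c (bound) ×1
order of uses: d, b, e, a, e, c, n, b
typing: well-typed at (Bool -> ((Str -> Int) -> Bool) -> Int -> Bool) -> (Int -> (Str -> Int) -> Bool) -> Int -> Bool
across the five disciplines: ordered ✗ | linear ✗ | affine ✗ | relevant ✓ | unrestricted ✓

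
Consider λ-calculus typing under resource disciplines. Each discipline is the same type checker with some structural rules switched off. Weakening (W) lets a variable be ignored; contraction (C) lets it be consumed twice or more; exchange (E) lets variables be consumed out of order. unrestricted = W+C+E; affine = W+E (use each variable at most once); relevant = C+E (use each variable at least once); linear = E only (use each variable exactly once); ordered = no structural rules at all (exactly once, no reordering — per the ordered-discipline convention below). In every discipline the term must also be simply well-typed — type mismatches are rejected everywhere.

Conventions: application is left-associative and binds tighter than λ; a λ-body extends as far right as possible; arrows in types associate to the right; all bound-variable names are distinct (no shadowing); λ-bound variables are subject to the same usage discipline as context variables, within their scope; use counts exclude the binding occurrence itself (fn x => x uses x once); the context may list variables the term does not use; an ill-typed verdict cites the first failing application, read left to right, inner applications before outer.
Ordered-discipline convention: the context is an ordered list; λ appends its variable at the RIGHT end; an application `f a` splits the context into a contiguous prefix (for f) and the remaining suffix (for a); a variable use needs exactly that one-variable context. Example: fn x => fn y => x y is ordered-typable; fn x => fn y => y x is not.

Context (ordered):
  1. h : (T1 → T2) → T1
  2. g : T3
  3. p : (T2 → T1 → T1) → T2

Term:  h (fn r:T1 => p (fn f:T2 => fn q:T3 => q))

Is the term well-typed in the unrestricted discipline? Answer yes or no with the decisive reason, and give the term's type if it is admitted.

no — the type mismatch rejects it
variable uses: h=1; g=0; p=1; r (bound)=0; f (bound)=0; q (bound)=1
uses in reading order: h, p, q
typing: ill-typed: an application expects T2 → T1 → T1 but receives T2 → T3 → T3
per-discipline verdicts: ordered ✗ | linear ✗ | affine ✗ | relevant ✗ | unrestricted ✗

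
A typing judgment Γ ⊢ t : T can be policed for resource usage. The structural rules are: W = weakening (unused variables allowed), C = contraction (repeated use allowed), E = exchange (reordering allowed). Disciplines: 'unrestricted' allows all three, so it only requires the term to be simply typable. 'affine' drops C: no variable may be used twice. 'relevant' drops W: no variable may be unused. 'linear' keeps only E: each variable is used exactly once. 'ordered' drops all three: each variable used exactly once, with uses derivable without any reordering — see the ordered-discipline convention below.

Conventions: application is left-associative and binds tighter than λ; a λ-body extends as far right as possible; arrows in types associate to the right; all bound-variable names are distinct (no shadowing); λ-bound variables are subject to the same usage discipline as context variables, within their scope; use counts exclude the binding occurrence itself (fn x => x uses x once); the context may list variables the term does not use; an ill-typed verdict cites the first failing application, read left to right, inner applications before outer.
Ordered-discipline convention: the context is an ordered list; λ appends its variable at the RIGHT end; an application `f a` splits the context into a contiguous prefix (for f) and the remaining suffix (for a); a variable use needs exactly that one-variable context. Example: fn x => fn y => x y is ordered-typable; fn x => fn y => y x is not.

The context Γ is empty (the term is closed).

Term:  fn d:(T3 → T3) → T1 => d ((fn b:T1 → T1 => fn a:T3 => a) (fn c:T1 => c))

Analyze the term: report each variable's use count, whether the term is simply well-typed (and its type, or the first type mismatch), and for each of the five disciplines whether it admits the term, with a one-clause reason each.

use counts: d (λ-bound): 1×; b (λ-bound): 0×; a (λ-bound): 1×; c (λ-bound): 1×
use order (left to right): d, a, c
typing: the term checks, with type ((T3 → T3) → T1) → T1
ordered: ✗ — unused: b — weakening required
linear: ✗ — unused: b — weakening required
affine: ✓ — d, b, a, c: no repeats, contraction unneeded
relevant: ✗ — unused: b — weakening required
unrestricted: ✓ — well-typed at ((T3 → T3) → T1) → T1; no restrictions here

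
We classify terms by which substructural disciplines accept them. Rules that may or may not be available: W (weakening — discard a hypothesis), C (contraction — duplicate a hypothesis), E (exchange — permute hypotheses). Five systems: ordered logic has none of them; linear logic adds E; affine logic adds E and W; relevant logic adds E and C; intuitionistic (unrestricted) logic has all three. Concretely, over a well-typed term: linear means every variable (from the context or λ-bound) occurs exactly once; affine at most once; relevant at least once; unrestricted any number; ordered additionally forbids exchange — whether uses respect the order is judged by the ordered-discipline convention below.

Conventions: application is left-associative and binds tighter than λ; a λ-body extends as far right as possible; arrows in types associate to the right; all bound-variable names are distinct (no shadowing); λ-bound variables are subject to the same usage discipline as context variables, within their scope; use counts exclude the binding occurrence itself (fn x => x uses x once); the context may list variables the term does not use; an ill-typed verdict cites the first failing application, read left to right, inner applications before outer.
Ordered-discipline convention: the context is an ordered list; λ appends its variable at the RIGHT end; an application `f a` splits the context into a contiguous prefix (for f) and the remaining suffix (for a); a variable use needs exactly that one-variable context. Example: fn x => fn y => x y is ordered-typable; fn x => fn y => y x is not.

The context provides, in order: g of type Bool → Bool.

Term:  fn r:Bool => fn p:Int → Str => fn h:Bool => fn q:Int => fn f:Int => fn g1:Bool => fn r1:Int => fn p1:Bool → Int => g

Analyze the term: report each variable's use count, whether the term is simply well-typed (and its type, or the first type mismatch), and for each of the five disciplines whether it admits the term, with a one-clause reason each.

variable uses: g=1, r (bound)=0, p (bound)=0, h (bound)=0, q (bound)=0, f (bound)=0, g1 (bound)=0, r1 (bound)=0, p1 (bound)=0
use order (left to right): g
typing: well-typed at Bool → (Int → Str) → Bool → Int → Int → Bool → Int → (Bool → Int) → Bool → Bool
ordered: ✗ — unused: r, p, h, q, f, g1, r1, p1 — weakening required
linear: ✗ — unused: r, p, h, q, f, g1, r1, p1 — weakening required
affine: ✓ — at most one use each (g, r, p, h, q, f, g1, r1, p1)
relevant: ✗ — unused: r, p, h, q, f, g1, r1, p1 — weakening required
unrestricted: ✓ — type-checks (Bool → (Int → Str) → Bool → Int → Int → Bool → Int → (Bool → Int) → Bool → Bool) and nothing is barred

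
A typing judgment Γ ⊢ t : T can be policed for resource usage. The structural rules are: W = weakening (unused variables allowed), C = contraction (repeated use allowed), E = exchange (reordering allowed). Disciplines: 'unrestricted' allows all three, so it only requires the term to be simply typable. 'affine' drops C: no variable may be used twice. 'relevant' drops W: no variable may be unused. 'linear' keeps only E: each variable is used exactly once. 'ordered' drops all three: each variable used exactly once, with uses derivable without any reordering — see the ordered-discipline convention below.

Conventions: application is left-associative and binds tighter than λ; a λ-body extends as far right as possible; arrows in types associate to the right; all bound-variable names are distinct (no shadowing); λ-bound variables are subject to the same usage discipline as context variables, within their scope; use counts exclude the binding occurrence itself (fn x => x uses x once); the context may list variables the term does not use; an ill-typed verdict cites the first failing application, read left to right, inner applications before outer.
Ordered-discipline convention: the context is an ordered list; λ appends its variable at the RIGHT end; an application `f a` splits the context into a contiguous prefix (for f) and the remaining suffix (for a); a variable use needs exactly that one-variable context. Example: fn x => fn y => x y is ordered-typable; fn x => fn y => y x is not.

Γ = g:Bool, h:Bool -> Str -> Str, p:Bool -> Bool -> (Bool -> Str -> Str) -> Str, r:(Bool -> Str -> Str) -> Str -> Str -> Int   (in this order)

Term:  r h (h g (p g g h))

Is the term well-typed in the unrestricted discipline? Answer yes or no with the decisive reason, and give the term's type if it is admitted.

yes — typability at Str -> Int is all that's needed; term : Str -> Int
counts: g ×3, h ×3, p ×1, r ×1
order of uses: r, h, h, g, p, g, g, h
typing: the term checks, with type Str -> Int
summary: ordered ✗; linear ✗; affine ✗; relevant ✓; unrestricted ✓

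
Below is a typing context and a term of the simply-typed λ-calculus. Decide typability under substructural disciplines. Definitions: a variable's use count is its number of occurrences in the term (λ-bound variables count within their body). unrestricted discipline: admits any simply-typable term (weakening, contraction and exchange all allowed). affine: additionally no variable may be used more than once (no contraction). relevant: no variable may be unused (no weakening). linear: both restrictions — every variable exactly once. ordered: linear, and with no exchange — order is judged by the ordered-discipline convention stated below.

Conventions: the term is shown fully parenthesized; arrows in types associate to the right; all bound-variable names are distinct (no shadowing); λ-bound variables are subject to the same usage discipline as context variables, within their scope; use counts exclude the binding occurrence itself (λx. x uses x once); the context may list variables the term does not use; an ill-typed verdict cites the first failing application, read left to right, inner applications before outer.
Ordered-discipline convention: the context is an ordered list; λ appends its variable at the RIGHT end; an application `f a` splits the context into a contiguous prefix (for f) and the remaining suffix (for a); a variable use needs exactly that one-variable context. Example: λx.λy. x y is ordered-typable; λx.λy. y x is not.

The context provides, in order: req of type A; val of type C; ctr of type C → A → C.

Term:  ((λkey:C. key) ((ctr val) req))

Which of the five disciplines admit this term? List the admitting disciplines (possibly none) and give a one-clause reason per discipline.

accepted by: linear, affine, relevant, unrestricted
counts: req: 1, val: 1, ctr: 1, key (λ-bound): 1
use order (left to right): key, ctr, val, req
typing: ✓ — C
ordered: ✗, no ordered split (uses run key, ctr, val, req)
linear: ✓, req, val, ctr, key: one use apiece
affine: ✓, at most one use each (req, val, ctr, key)
relevant: ✓, at least one use each (req, val, ctr, key)
unrestricted: ✓, typability at C is all that's needed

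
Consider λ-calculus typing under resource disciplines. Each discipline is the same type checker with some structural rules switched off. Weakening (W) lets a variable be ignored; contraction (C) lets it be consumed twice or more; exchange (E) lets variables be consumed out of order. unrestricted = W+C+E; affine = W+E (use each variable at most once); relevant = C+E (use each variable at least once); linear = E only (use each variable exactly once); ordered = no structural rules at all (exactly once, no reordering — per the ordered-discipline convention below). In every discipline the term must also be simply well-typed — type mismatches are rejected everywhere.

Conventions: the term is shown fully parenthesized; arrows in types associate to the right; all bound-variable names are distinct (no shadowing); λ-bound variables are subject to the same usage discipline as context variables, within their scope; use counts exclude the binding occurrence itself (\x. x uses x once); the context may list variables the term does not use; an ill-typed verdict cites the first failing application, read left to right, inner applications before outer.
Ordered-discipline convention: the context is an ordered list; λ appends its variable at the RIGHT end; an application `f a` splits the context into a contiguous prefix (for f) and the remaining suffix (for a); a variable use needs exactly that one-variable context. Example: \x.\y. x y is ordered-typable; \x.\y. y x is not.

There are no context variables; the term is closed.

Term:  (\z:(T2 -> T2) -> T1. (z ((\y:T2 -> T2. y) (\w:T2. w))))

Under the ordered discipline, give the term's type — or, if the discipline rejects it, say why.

term : ((T2 -> T2) -> T1) -> T1
variable uses: z (λ-bound) ×1, y (λ-bound) ×1, w (λ-bound) ×1
use order (left to right): z, y, w
typing: well-typed — term : ((T2 -> T2) -> T1) -> T1
per-discipline verdicts: ordered ✓ · linear ✓ · affine ✓ · relevant ✓ · unrestricted ✓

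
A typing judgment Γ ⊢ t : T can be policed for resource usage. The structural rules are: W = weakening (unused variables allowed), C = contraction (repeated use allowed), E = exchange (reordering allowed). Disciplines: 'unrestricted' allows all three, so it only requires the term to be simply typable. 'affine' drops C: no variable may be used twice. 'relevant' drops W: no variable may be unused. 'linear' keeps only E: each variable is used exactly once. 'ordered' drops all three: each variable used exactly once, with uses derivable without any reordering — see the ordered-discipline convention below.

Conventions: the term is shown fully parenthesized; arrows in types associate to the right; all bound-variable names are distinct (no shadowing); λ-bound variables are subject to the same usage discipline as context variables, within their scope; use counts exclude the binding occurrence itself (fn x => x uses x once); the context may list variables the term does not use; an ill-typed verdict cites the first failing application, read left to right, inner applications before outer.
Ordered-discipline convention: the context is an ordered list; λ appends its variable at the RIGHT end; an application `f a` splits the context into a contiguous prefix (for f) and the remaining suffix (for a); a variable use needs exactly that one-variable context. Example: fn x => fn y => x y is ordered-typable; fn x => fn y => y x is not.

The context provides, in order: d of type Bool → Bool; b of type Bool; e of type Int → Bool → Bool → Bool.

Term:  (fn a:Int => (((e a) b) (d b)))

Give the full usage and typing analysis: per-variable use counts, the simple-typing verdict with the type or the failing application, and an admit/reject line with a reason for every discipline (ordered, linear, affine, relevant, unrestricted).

usage: d=1, b=2, e=1, a [bound]=1
use order (left to right): e, a, b, d, b
typing: well-typed at Int → Bool
ordered: ✗, needs contraction — b ×2
linear: ✗, needs contraction — b ×2
affine: ✗, needs contraction — b ×2
relevant: ✓, d, b, e, a: all used, weakening unneeded
unrestricted: ✓, type-checks (Int → Bool) and nothing is barred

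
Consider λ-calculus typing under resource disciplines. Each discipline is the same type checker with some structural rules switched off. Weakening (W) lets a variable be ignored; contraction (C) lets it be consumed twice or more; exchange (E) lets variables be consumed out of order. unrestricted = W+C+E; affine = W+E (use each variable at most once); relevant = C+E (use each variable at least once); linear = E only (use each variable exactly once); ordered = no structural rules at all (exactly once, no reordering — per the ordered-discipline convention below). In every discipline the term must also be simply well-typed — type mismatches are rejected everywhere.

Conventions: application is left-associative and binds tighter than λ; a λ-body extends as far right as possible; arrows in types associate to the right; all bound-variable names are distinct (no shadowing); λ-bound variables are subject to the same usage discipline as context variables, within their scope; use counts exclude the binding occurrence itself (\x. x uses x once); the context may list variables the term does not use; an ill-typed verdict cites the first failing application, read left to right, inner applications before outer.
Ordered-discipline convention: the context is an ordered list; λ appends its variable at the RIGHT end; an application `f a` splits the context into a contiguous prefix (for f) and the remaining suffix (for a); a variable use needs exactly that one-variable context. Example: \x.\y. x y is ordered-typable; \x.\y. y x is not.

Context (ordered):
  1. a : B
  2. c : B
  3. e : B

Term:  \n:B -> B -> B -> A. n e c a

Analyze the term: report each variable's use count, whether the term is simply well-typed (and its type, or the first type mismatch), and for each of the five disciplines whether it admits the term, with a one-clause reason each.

variable uses: a: 1; c: 1; e: 1; n (λ-bound): 1
left-to-right use order: n, e, c, a
typing: ✓ — (B -> B -> B -> A) -> A
ordered: ✗ — no ordered split (uses run n, e, c, a)
linear: ✓ — exactly-once usage across a, c, e, n
affine: ✓ — no duplicate uses among a, c, e, n
relevant: ✓ — a, c, e, n: all used, weakening unneeded
unrestricted: ✓ — well-typed at (B -> B -> B -> A) -> A; no restrictions here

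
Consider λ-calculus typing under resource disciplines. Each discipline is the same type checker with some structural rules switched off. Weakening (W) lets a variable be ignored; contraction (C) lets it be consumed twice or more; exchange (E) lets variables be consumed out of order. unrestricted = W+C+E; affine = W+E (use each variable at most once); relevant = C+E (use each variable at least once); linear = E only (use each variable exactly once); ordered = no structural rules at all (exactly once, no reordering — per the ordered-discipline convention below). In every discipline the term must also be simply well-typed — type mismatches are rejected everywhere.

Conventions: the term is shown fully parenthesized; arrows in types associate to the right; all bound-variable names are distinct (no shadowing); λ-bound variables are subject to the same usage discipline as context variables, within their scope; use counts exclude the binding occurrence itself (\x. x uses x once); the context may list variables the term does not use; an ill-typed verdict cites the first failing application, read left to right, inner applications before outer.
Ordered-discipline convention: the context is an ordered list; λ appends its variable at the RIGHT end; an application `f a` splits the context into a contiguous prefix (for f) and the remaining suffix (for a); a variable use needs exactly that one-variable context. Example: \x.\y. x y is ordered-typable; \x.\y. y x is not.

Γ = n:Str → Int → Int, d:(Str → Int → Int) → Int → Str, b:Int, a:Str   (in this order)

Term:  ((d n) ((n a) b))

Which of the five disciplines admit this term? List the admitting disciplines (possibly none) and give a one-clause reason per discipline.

accepted by: relevant, unrestricted
variable uses: n=2; d=1; b=1; a=1
use order (left to right): d, n, n, a, b
typing: the term checks, with type Str
ordered: ✗ — needs contraction — n ×2
linear: ✗ — needs contraction — n ×2
affine: ✗ — needs contraction — n ×2
relevant: ✓ — every one of n, d, b, a appears
unrestricted: ✓ — well-typed at Str; no restrictions here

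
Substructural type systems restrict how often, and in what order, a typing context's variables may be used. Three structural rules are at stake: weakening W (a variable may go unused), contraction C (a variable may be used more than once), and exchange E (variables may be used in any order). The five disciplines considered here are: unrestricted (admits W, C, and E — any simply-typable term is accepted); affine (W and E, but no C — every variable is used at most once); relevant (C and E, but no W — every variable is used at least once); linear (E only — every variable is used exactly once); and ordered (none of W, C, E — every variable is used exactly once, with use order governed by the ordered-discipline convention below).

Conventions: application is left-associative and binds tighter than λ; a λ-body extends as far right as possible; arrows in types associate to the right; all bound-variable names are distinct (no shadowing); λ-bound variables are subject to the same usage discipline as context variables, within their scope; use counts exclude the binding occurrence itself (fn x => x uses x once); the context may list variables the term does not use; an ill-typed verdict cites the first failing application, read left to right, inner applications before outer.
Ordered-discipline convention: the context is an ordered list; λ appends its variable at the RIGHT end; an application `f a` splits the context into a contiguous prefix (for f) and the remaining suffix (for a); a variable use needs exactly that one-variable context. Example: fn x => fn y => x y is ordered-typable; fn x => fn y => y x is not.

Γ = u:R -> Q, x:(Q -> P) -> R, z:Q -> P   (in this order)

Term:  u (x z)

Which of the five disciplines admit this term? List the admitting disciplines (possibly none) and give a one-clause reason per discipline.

admitted by: ordered, linear, affine, relevant, unrestricted
usage: u: 1, x: 1, z: 1
uses in reading order: u, x, z
typing: ✓ — Q
ordered ✓ (single-use (u, x, z), ordered derivation ok)
linear ✓ (u, x, z: one use apiece)
affine ✓ (at most one use each (u, x, z))
relevant ✓ (every one of u, x, z appears)
unrestricted ✓ (typability at Q is all that's needed)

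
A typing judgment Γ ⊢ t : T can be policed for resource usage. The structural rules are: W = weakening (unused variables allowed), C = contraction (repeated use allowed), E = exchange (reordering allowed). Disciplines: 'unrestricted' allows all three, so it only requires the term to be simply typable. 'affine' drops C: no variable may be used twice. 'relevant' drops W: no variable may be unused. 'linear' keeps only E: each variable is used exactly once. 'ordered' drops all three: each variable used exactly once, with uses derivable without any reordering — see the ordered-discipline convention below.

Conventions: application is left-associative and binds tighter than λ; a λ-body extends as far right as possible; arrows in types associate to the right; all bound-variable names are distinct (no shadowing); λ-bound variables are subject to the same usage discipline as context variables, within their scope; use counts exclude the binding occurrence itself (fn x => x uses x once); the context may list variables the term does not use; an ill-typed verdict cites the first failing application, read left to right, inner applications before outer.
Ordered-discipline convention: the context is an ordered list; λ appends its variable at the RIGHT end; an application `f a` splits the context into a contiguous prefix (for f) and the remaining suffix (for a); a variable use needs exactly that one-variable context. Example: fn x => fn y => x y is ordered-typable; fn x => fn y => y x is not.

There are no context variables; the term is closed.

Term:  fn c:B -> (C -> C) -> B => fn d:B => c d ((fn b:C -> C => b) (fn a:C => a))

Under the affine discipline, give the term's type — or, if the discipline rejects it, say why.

term : (B -> (C -> C) -> B) -> B -> B
usage: c (bound): 1; d (bound): 1; b (bound): 1; a (bound): 1
order of uses: c, d, b, a
typing: the term checks, with type (B -> (C -> C) -> B) -> B -> B
all disciplines: ordered ✓, linear ✓, affine ✓, relevant ✓, unrestricted ✓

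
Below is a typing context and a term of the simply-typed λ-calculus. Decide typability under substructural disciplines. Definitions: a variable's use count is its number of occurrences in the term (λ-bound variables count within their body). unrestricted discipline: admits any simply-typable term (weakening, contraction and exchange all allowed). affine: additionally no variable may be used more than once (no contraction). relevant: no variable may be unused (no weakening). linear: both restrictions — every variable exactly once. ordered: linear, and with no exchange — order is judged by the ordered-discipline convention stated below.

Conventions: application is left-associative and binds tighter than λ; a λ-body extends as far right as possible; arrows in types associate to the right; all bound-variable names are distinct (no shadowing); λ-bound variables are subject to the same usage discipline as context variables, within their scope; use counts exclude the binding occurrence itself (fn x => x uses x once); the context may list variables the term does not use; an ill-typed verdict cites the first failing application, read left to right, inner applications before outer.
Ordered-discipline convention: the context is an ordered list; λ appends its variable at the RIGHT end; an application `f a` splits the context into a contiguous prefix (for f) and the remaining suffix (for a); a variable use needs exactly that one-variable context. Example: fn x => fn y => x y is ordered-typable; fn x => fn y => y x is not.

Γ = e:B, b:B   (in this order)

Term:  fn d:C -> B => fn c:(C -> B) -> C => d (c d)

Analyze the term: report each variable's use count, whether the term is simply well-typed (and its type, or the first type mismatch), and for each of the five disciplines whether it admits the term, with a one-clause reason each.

variable uses: e=0; b=0; d (bound)=2; c (bound)=1
uses in reading order: d, c, d
typing: well-typed — term : (C -> B) -> ((C -> B) -> C) -> B
ordered: ✗ — d ×2 used more than once (contraction); e, b never used (weakening)
linear: ✗ — d ×2 used more than once (contraction); e, b never used (weakening)
affine: ✗ — d ×2 used more than once (contraction)
relevant: ✗ — e, b never used (weakening)
unrestricted: ✓ — type-checks ((C -> B) -> ((C -> B) -> C) -> B) and nothing is barred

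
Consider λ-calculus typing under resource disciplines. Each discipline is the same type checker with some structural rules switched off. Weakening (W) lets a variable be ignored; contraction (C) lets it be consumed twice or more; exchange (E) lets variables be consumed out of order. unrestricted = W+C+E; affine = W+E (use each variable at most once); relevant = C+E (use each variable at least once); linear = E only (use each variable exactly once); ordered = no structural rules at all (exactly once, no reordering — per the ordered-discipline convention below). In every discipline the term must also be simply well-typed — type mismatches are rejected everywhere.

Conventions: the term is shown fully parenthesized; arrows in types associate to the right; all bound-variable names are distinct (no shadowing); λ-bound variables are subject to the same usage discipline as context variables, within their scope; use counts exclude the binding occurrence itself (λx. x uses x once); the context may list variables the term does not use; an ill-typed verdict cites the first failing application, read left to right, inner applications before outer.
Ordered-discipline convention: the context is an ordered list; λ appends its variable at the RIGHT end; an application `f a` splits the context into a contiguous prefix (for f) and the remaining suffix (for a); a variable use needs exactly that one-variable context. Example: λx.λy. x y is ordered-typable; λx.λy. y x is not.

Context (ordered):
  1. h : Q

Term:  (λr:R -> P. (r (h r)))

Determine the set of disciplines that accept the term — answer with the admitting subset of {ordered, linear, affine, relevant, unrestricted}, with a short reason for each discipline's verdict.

admitted in: none
usage: h ×1; r (λ-bound) ×2
order of uses: r, h, r
typing: ill-typed: can't apply a value of type Q
ordered ✗ (the type mismatch rejects it)
linear ✗ (not simply typable)
affine ✗ (fails simple typing)
relevant ✗ (a type mismatch blocks all five)
unrestricted ✗ (the type mismatch rejects it)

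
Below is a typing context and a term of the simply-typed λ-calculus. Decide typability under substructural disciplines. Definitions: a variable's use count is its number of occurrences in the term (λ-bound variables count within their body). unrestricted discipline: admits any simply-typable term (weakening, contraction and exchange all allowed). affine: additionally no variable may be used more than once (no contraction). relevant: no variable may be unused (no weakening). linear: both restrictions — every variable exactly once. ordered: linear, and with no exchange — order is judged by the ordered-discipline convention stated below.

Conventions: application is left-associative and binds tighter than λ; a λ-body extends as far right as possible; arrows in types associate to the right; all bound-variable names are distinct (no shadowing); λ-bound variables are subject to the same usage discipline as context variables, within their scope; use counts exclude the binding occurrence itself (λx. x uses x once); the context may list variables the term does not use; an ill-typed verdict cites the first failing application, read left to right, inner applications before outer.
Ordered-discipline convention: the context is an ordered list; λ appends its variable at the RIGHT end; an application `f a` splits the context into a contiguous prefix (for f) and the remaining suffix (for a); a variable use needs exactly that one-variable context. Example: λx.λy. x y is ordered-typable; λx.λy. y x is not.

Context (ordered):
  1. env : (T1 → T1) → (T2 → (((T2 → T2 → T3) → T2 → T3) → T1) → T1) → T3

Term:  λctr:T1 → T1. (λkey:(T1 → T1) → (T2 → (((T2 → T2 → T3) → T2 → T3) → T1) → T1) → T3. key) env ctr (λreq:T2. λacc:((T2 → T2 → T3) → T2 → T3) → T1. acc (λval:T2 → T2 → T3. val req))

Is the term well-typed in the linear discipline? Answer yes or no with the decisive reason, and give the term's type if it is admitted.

yes — exactly-once usage across env, ctr, key, req, acc, val; term : (T1 → T1) → T3
variable uses: env=1; ctr (λ-bound)=1; key (λ-bound)=1; req (λ-bound)=1; acc (λ-bound)=1; val (λ-bound)=1
uses in reading order: key, env, ctr, acc, val, req
typing: the term checks, with type (T1 → T1) → T3
summary: ordered ✗, linear ✓, affine ✓, relevant ✓, unrestricted ✓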